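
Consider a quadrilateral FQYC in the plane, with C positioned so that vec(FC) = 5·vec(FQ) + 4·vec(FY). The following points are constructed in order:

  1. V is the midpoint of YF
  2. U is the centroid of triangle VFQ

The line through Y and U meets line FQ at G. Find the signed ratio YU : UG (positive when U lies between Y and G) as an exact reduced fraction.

YU:UG = 5

Assign F = (0, 0), Q = (1, 0), Y = (0, 1), C = (5, 4) — the answer is frame-independent, so this choice is without loss of generality.
1. V is the midpoint of YF ⇒ V = (0, 1/2)
2. U is the centroid of triangle VFQ ⇒ U = (1/3, 1/6)
line YU meets FQ at G = (2/5, 0)
U = Y + t·(G−Y) with t = 5/6, so YU:UG = 5/6:1/6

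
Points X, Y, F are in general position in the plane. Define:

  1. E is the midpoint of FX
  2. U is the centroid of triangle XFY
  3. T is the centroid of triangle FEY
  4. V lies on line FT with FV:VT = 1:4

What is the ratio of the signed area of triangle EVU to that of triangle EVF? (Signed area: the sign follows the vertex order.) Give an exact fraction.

Choose coordinates X = (0, 0), Y = (1, 0), F = (0, 1).
1. E is the midpoint of FX ⇒ E = (0, 1/2)
2. U is the centroid of triangle XFY ⇒ U = (1/3, 1/3)
3. T is the centroid of triangle FEY ⇒ T = (1/3, 1/2)
4. V lies on line FT with FV:VT = 1:4 ⇒ V = (1/15, 9/10)
2·[EVU] = -13/90, 2·[EVF] = 1/30
[EVU]:[EVF] = -13/90:1/30 = -13/3

[EVU]:[EVF] = -13/3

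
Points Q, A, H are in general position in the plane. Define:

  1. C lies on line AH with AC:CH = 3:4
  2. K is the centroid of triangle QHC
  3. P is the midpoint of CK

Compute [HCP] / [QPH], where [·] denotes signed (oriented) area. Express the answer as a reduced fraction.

[HCP]:[QPH] = -1/4

Set Q = (0, 0), A = (1, 0), H = (0, 1); any affine frame gives the same invariant.
1. C lies on line AH with AC:CH = 3:4 ⇒ C = (4/7, 3/7)
2. K is the centroid of triangle QHC ⇒ K = (4/21, 10/21)
3. P is the midpoint of CK ⇒ P = (8/21, 19/42)
2·[HCP] = -2/21, 2·[QPH] = 8/21
[HCP]:[QPH] = -2/21:8/21 = -1/4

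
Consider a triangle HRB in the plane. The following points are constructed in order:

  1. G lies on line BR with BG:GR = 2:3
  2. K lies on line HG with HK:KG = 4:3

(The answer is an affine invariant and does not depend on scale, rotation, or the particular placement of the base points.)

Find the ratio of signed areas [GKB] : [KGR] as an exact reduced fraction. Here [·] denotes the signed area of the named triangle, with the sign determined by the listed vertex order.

Set H = (0, 0), R = (1, 0), B = (0, 1); any affine frame gives the same invariant.
1. G lies on line BR with BG:GR = 2:3 ⇒ G = (2/5, 3/5)
2. K lies on line HG with HK:KG = 4:3 ⇒ K = (8/35, 12/35)
2·[GKB] = -6/35, 2·[KGR] = -9/35
[GKB]:[KGR] = -6/35:-9/35 = 2/3

[GKB]:[KGR] = 2/3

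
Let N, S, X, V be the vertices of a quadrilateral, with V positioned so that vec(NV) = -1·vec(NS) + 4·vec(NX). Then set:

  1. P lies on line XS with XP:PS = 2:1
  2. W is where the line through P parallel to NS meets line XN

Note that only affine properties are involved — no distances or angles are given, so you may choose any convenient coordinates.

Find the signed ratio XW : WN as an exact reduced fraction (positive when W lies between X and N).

XW:WN = 2

Work in coordinates with N = (0, 0), S = (1, 0), X = (0, 1), V = (-1, 4).
1. P lies on line XS with XP:PS = 2:1 ⇒ P = (2/3, 1/3)
2. W is where the line through P parallel to NS meets line XN ⇒ W = (0, 1/3)
W = X + t·(N−X) with t = 2/3, so XW:WN = t:(1−t) = 2/3:1/3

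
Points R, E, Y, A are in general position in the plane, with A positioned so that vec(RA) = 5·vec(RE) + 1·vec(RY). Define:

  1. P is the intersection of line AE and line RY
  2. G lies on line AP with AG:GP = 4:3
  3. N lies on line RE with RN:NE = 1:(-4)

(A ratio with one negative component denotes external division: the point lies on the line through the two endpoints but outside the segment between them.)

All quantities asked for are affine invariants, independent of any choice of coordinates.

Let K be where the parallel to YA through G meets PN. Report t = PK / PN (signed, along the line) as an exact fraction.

Work in coordinates with R = (0, 0), E = (1, 0), Y = (0, 1), A = (5, 1).
1. P is the intersection of line AE and line RY ⇒ P = (0, -1/4)
2. G lies on line AP with AG:GP = 4:3 ⇒ G = (15/7, 2/7)
3. N lies on line RE with RN:NE = 1:(-4) ⇒ N = (-1/3, 0)
through G parallel to YA: direction (5, 0); meets PN at K = (-5/7, 2/7)
K = P + t·(N−P) with t = 15/7

t = 15/7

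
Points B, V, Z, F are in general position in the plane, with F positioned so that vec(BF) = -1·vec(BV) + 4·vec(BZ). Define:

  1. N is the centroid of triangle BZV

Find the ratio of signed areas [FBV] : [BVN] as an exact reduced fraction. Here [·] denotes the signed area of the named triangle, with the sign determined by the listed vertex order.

Set B = (0, 0), V = (1, 0), Z = (0, 1), F = (-1, 4); any affine frame gives the same invariant.
1. N is the centroid of triangle BZV ⇒ N = (1/3, 1/3)
2·[FBV] = 4, 2·[BVN] = 1/3
[FBV]:[BVN] = 4:1/3 = 12

[FBV]:[BVN] = 12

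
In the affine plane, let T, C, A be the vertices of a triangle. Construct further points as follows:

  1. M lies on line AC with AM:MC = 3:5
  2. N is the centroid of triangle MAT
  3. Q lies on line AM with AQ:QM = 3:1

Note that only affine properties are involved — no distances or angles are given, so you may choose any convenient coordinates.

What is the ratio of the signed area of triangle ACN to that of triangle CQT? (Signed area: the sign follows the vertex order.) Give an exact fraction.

Work in coordinates with T = (0, 0), C = (1, 0), A = (0, 1).
1. M lies on line AC with AM:MC = 3:5 ⇒ M = (3/8, 5/8)
2. N is the centroid of triangle MAT ⇒ N = (1/8, 13/24)
3. Q lies on line AM with AQ:QM = 3:1 ⇒ Q = (9/32, 23/32)
2·[ACN] = -1/3, 2·[CQT] = 23/32
[ACN]:[CQT] = -1/3:23/32 = -32/69

[ACN]:[CQT] = -32/69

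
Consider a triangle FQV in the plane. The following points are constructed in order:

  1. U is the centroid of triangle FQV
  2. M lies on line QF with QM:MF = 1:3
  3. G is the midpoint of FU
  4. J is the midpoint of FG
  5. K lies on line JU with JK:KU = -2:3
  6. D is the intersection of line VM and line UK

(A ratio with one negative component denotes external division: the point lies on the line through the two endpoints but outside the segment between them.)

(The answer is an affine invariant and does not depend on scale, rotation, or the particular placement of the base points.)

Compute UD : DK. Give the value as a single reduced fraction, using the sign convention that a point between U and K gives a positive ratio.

UD:DK = -8/71

Choose coordinates F = (0, 0), Q = (1, 0), V = (0, 1).
1. U is the centroid of triangle FQV ⇒ U = (1/3, 1/3)
2. M lies on line QF with QM:MF = 1:3 ⇒ M = (3/4, 0)
3. G is the midpoint of FU ⇒ G = (1/6, 1/6)
4. J is the midpoint of FG ⇒ J = (1/12, 1/12)
5. K lies on line JU with JK:KU = -2:3 ⇒ K = (-5/12, -5/12)
6. D is the intersection of line VM and line UK ⇒ D = (3/7, 3/7)
D = U + t·(K−U) with t = -8/63, so UD:DK = t:(1−t) = -8/63:71/63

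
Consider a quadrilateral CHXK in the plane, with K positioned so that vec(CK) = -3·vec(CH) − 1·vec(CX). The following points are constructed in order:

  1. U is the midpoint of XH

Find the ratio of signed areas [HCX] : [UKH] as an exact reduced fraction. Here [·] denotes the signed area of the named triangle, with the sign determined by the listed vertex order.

Work in coordinates with C = (0, 0), H = (1, 0), X = (0, 1), K = (-3, -1).
1. U is the midpoint of XH ⇒ U = (1/2, 1/2)
2·[HCX] = -1, 2·[UKH] = 5/2
[HCX]:[UKH] = -1:5/2 = -2/5

[HCX]:[UKH] = -2/5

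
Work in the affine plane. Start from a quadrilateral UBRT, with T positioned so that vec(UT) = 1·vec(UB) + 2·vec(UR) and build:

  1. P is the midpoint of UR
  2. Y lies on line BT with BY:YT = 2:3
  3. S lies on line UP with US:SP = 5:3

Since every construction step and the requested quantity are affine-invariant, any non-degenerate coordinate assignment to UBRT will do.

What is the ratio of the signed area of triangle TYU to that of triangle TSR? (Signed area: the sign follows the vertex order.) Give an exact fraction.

[TYU]:[TSR] = 96/55

Set U = (0, 0), B = (1, 0), R = (0, 1), T = (1, 2); any affine frame gives the same invariant.
1. P is the midpoint of UR ⇒ P = (0, 1/2)
2. Y lies on line BT with BY:YT = 2:3 ⇒ Y = (1, 4/5)
3. S lies on line UP with US:SP = 5:3 ⇒ S = (0, 5/16)
2·[TYU] = -6/5, 2·[TSR] = -11/16
[TYU]:[TSR] = -6/5:-11/16 = 96/55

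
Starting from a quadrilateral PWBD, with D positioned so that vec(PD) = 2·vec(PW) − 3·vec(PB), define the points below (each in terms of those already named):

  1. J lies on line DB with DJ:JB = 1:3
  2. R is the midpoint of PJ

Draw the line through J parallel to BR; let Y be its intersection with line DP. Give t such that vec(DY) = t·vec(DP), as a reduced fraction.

Choose coordinates P = (0, 0), W = (1, 0), B = (0, 1), D = (2, -3).
1. J lies on line DB with DJ:JB = 1:3 ⇒ J = (3/2, -2)
2. R is the midpoint of PJ ⇒ R = (3/4, -1)
through J parallel to BR: direction (3/4, -2); meets DP at Y = (12/7, -18/7)
Y = D + t·(P−D) with t = 1/7

t = 1/7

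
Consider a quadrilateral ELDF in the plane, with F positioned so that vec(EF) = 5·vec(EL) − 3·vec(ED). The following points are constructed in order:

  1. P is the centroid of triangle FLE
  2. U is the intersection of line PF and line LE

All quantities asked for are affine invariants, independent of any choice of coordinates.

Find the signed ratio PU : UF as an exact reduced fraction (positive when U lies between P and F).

Set E = (0, 0), L = (1, 0), D = (0, 1), F = (5, -3); any affine frame gives the same invariant.
1. P is the centroid of triangle FLE ⇒ P = (2, -1)
2. U is the intersection of line PF and line LE ⇒ U = (1/2, 0)
U = P + t·(F−P) with t = -1/2, so PU:UF = t:(1−t) = -1/2:3/2

PU:UF = -1/3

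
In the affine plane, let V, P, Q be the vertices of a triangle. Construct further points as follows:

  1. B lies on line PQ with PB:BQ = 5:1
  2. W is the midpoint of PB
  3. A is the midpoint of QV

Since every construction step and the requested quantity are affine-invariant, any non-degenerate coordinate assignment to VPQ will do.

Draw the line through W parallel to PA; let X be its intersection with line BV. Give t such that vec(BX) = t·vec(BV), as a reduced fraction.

Work in coordinates with V = (0, 0), P = (1, 0), Q = (0, 1).
1. B lies on line PQ with PB:BQ = 5:1 ⇒ B = (1/6, 5/6)
2. W is the midpoint of PB ⇒ W = (7/12, 5/12)
3. A is the midpoint of QV ⇒ A = (0, 1/2)
through W parallel to PA: direction (-1, 1/2); meets BV at X = (17/132, 85/132)
X = B + t·(V−B) with t = 5/22

t = 5/22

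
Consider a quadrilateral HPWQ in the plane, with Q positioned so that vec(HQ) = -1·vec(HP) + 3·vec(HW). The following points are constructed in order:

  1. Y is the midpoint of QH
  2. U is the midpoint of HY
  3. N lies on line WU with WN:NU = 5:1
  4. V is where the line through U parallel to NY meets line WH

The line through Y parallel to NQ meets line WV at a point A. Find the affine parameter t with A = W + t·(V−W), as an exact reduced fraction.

Assign H = (0, 0), P = (1, 0), W = (0, 1), Q = (-1, 3) — the answer is frame-independent, so this choice is without loss of generality.
1. Y is the midpoint of QH ⇒ Y = (-1/2, 3/2)
2. U is the midpoint of HY ⇒ U = (-1/4, 3/4)
3. N lies on line WU with WN:NU = 5:1 ⇒ N = (-5/24, 19/24)
4. V is where the line through U parallel to NY meets line WH ⇒ V = (0, 1/7)
through Y parallel to NQ: direction (-19/24, 53/24); meets WV at A = (0, 2/19)
A = W + t·(V−W) with t = 119/114

t = 119/114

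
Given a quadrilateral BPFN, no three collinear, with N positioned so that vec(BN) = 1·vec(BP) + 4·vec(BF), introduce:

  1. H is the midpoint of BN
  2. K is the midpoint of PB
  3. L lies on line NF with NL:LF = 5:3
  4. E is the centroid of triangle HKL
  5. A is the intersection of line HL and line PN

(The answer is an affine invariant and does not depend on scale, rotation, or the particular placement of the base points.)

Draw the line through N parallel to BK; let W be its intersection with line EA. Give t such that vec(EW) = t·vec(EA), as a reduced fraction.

t = 21

Choose coordinates B = (0, 0), P = (1, 0), F = (0, 1), N = (1, 4).
1. H is the midpoint of BN ⇒ H = (1/2, 2)
2. K is the midpoint of PB ⇒ K = (1/2, 0)
3. L lies on line NF with NL:LF = 5:3 ⇒ L = (3/8, 17/8)
4. E is the centroid of triangle HKL ⇒ E = (11/24, 11/8)
5. A is the intersection of line HL and line PN ⇒ A = (1, 3/2)
through N parallel to BK: direction (1/2, 0); meets EA at W = (71/6, 4)
W = E + t·(A−E) with t = 21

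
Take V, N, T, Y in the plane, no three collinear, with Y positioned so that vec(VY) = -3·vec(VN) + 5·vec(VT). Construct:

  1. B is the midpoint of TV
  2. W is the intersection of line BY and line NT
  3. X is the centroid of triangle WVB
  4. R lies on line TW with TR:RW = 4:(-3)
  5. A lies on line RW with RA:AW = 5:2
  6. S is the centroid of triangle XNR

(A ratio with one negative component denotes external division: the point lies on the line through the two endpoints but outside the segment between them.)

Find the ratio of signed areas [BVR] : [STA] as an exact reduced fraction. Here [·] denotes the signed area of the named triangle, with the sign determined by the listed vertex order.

[BVR]:[STA] = -84/13

Set V = (0, 0), N = (1, 0), T = (0, 1), Y = (-3, 5); any affine frame gives the same invariant.
1. B is the midpoint of TV ⇒ B = (0, 1/2)
2. W is the intersection of line BY and line NT ⇒ W = (-1, 2)
3. X is the centroid of triangle WVB ⇒ X = (-1/3, 5/6)
4. R lies on line TW with TR:RW = 4:(-3) ⇒ R = (-4, 5)
5. A lies on line RW with RA:AW = 5:2 ⇒ A = (-13/7, 20/7)
6. S is the centroid of triangle XNR ⇒ S = (-10/9, 35/18)
2·[BVR] = -2, 2·[STA] = 13/42
[BVR]:[STA] = -2:13/42 = -84/13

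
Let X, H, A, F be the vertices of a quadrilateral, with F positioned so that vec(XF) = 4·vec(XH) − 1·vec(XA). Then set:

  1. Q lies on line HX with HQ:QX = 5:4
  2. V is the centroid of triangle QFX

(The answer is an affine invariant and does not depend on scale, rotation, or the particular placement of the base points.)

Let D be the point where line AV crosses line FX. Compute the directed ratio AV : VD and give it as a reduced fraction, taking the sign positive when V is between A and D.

Assign X = (0, 0), H = (1, 0), A = (0, 1), F = (4, -1) — the answer is frame-independent, so this choice is without loss of generality.
1. Q lies on line HX with HQ:QX = 5:4 ⇒ Q = (4/9, 0)
2. V is the centroid of triangle QFX ⇒ V = (40/27, -1/3)
line AV meets FX at D = (20/13, -5/13)
V = A + t·(D−A) with t = 26/27, so AV:VD = 26/27:1/27

AV:VD = 26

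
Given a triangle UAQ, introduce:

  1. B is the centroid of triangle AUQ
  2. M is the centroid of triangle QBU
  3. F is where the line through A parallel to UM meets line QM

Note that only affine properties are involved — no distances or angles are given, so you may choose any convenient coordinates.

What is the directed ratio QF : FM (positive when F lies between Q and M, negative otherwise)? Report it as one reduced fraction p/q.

Work in coordinates with U = (0, 0), A = (1, 0), Q = (0, 1).
1. B is the centroid of triangle AUQ ⇒ B = (1/3, 1/3)
2. M is the centroid of triangle QBU ⇒ M = (1/9, 4/9)
3. F is where the line through A parallel to UM meets line QM ⇒ F = (5/9, -16/9)
F = Q + t·(M−Q) with t = 5, so QF:FM = t:(1−t) = 5:-4

QF:FM = -5/4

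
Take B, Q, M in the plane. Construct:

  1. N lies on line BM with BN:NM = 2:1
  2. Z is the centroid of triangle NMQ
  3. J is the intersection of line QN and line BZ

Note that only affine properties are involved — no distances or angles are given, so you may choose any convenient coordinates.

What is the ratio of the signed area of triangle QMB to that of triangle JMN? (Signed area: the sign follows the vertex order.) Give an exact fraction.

Work in coordinates with B = (0, 0), Q = (1, 0), M = (0, 1).
1. N lies on line BM with BN:NM = 2:1 ⇒ N = (0, 2/3)
2. Z is the centroid of triangle NMQ ⇒ Z = (1/3, 5/9)
3. J is the intersection of line QN and line BZ ⇒ J = (2/7, 10/21)
2·[QMB] = 1, 2·[JMN] = 2/21
[QMB]:[JMN] = 1:2/21 = 21/2

[QMB]:[JMN] = 21/2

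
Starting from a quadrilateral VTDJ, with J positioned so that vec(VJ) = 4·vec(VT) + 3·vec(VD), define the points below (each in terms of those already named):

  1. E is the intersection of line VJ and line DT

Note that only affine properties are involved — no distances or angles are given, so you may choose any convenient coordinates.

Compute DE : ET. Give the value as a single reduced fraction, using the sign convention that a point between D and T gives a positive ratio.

DE:ET = 4/3

Choose coordinates V = (0, 0), T = (1, 0), D = (0, 1), J = (4, 3).
1. E is the intersection of line VJ and line DT ⇒ E = (4/7, 3/7)
E = D + t·(T−D) with t = 4/7, so DE:ET = t:(1−t) = 4/7:3/7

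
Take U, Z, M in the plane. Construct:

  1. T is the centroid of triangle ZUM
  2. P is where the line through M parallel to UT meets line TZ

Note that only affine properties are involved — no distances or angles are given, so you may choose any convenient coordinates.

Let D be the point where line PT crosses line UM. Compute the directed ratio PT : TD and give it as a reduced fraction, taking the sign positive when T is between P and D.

PT:TD = -2

Choose coordinates U = (0, 0), Z = (1, 0), M = (0, 1).
1. T is the centroid of triangle ZUM ⇒ T = (1/3, 1/3)
2. P is where the line through M parallel to UT meets line TZ ⇒ P = (-1/3, 2/3)
line PT meets UM at D = (0, 1/2)
T = P + t·(D−P) with t = 2, so PT:TD = 2:-1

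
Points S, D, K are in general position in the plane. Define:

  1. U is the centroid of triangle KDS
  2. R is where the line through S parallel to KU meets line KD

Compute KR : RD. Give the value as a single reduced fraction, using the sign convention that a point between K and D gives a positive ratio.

Set S = (0, 0), D = (1, 0), K = (0, 1); any affine frame gives the same invariant.
1. U is the centroid of triangle KDS ⇒ U = (1/3, 1/3)
2. R is where the line through S parallel to KU meets line KD ⇒ R = (-1, 2)
R = K + t·(D−K) with t = -1, so KR:RD = t:(1−t) = -1:2

KR:RD = -1/2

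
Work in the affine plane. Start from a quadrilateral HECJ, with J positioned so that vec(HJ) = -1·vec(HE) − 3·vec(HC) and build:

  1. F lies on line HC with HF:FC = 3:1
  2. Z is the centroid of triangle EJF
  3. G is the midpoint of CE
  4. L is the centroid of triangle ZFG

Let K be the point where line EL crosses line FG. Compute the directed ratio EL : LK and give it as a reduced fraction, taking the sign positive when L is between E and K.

EL:LK = -1/2

Work in coordinates with H = (0, 0), E = (1, 0), C = (0, 1), J = (-1, -3).
1. F lies on line HC with HF:FC = 3:1 ⇒ F = (0, 3/4)
2. Z is the centroid of triangle EJF ⇒ Z = (0, -3/4)
3. G is the midpoint of CE ⇒ G = (1/2, 1/2)
4. L is the centroid of triangle ZFG ⇒ L = (1/6, 1/6)
line EL meets FG at K = (11/6, -1/6)
L = E + t·(K−E) with t = -1, so EL:LK = -1:2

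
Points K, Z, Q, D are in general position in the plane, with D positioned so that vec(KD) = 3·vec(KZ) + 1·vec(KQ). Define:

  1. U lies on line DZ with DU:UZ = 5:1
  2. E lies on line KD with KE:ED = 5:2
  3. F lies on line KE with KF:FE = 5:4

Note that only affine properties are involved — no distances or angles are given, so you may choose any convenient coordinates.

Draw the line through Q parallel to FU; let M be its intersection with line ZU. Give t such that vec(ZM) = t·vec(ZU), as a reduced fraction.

Work in coordinates with K = (0, 0), Z = (1, 0), Q = (0, 1), D = (3, 1).
1. U lies on line DZ with DU:UZ = 5:1 ⇒ U = (4/3, 1/6)
2. E lies on line KD with KE:ED = 5:2 ⇒ E = (15/7, 5/7)
3. F lies on line KE with KF:FE = 5:4 ⇒ F = (25/21, 25/63)
through Q parallel to FU: direction (1/7, -29/126); meets ZU at M = (27/38, -11/76)
M = Z + t·(U−Z) with t = -33/38

t = -33/38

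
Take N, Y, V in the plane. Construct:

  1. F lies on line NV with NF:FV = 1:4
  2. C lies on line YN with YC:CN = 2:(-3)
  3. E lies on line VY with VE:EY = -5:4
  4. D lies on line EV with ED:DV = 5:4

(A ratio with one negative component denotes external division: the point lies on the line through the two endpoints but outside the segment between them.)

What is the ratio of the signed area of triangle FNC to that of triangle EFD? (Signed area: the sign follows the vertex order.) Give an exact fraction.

[FNC]:[EFD] = -27/100

Set N = (0, 0), Y = (1, 0), V = (0, 1); any affine frame gives the same invariant.
1. F lies on line NV with NF:FV = 1:4 ⇒ F = (0, 1/5)
2. C lies on line YN with YC:CN = 2:(-3) ⇒ C = (3, 0)
3. E lies on line VY with VE:EY = -5:4 ⇒ E = (5, -4)
4. D lies on line EV with ED:DV = 5:4 ⇒ D = (20/9, -11/9)
2·[FNC] = 3/5, 2·[EFD] = -20/9
[FNC]:[EFD] = 3/5:-20/9 = -27/100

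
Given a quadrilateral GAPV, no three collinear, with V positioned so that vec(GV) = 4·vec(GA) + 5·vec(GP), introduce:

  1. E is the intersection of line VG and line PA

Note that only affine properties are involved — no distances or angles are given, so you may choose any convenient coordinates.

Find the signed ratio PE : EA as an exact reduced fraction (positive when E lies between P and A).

PE:EA = 4/5

Assign G = (0, 0), A = (1, 0), P = (0, 1), V = (4, 5) — the answer is frame-independent, so this choice is without loss of generality.
1. E is the intersection of line VG and line PA ⇒ E = (4/9, 5/9)
E = P + t·(A−P) with t = 4/9, so PE:EA = t:(1−t) = 4/9:5/9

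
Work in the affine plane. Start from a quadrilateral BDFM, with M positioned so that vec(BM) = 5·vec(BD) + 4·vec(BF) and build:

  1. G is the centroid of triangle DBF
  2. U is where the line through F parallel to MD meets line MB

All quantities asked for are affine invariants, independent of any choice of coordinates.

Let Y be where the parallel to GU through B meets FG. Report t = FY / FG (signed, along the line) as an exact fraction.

t = 16/15

Set B = (0, 0), D = (1, 0), F = (0, 1), M = (5, 4); any affine frame gives the same invariant.
1. G is the centroid of triangle DBF ⇒ G = (1/3, 1/3)
2. U is where the line through F parallel to MD meets line MB ⇒ U = (-5, -4)
through B parallel to GU: direction (-16/3, -13/3); meets FG at Y = (16/45, 13/45)
Y = F + t·(G−F) with t = 16/15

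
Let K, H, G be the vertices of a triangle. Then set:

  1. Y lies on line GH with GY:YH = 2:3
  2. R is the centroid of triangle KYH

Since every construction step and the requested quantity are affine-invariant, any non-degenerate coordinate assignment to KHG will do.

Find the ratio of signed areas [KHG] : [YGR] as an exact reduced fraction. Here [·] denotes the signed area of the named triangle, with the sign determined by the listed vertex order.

Choose coordinates K = (0, 0), H = (1, 0), G = (0, 1).
1. Y lies on line GH with GY:YH = 2:3 ⇒ Y = (2/5, 3/5)
2. R is the centroid of triangle KYH ⇒ R = (7/15, 1/5)
2·[KHG] = 1, 2·[YGR] = 2/15
[KHG]:[YGR] = 1:2/15 = 15/2

[KHG]:[YGR] = 15/2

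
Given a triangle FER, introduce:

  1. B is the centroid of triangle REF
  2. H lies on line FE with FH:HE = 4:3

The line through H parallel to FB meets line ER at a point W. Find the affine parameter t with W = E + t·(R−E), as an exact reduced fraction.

Set F = (0, 0), E = (1, 0), R = (0, 1); any affine frame gives the same invariant.
1. B is the centroid of triangle REF ⇒ B = (1/3, 1/3)
2. H lies on line FE with FH:HE = 4:3 ⇒ H = (4/7, 0)
through H parallel to FB: direction (1/3, 1/3); meets ER at W = (11/14, 3/14)
W = E + t·(R−E) with t = 3/14

t = 3/14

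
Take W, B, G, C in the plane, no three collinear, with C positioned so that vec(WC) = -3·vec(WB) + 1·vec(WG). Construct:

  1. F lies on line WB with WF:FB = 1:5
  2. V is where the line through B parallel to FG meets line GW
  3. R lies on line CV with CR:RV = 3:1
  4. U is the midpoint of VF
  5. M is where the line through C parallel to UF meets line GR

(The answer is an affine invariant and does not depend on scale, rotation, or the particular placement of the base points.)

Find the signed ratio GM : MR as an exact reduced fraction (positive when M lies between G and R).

Work in coordinates with W = (0, 0), B = (1, 0), G = (0, 1), C = (-3, 1).
1. F lies on line WB with WF:FB = 1:5 ⇒ F = (1/6, 0)
2. V is where the line through B parallel to FG meets line GW ⇒ V = (0, 6)
3. R lies on line CV with CR:RV = 3:1 ⇒ R = (-3/4, 19/4)
4. U is the midpoint of VF ⇒ U = (1/12, 3)
5. M is where the line through C parallel to UF meets line GR ⇒ M = (-108/31, 571/31)
M = G + t·(R−G) with t = 144/31, so GM:MR = t:(1−t) = 144/31:-113/31

GM:MR = -144/113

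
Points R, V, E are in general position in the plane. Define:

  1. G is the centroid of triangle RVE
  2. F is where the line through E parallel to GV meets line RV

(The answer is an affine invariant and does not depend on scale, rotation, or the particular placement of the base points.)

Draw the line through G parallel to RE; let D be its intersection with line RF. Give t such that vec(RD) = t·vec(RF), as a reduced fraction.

Set R = (0, 0), V = (1, 0), E = (0, 1); any affine frame gives the same invariant.
1. G is the centroid of triangle RVE ⇒ G = (1/3, 1/3)
2. F is where the line through E parallel to GV meets line RV ⇒ F = (2, 0)
through G parallel to RE: direction (0, 1); meets RF at D = (1/3, 0)
D = R + t·(F−R) with t = 1/6

t = 1/6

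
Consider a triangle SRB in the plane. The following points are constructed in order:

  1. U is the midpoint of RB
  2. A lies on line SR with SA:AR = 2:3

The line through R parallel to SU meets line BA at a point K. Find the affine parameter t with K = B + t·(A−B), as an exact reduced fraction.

t = 10/7

Work in coordinates with S = (0, 0), R = (1, 0), B = (0, 1).
1. U is the midpoint of RB ⇒ U = (1/2, 1/2)
2. A lies on line SR with SA:AR = 2:3 ⇒ A = (2/5, 0)
through R parallel to SU: direction (1/2, 1/2); meets BA at K = (4/7, -3/7)
K = B + t·(A−B) with t = 10/7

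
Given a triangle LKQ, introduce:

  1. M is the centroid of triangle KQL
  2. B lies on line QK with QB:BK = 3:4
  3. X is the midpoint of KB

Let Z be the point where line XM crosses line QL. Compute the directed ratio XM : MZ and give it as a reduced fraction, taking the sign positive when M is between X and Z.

XM:MZ = 8/7

Set L = (0, 0), K = (1, 0), Q = (0, 1); any affine frame gives the same invariant.
1. M is the centroid of triangle KQL ⇒ M = (1/3, 1/3)
2. B lies on line QK with QB:BK = 3:4 ⇒ B = (3/7, 4/7)
3. X is the midpoint of KB ⇒ X = (5/7, 2/7)
line XM meets QL at Z = (0, 3/8)
M = X + t·(Z−X) with t = 8/15, so XM:MZ = 8/15:7/15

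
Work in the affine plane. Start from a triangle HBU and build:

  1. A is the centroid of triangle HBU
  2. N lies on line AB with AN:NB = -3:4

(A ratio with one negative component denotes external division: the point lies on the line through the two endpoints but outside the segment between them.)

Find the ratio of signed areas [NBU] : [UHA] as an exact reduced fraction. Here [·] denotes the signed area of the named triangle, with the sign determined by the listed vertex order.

[NBU]:[UHA] = 4

Assign H = (0, 0), B = (1, 0), U = (0, 1) — the answer is frame-independent, so this choice is without loss of generality.
1. A is the centroid of triangle HBU ⇒ A = (1/3, 1/3)
2. N lies on line AB with AN:NB = -3:4 ⇒ N = (-5/3, 4/3)
2·[NBU] = 4/3, 2·[UHA] = 1/3
[NBU]:[UHA] = 4/3:1/3 = 4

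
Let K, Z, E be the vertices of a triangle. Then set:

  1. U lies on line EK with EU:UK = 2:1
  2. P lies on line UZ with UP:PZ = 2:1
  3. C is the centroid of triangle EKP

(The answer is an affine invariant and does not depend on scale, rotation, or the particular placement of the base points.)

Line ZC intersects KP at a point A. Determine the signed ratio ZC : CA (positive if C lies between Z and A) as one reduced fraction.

Set K = (0, 0), Z = (1, 0), E = (0, 1); any affine frame gives the same invariant.
1. U lies on line EK with EU:UK = 2:1 ⇒ U = (0, 1/3)
2. P lies on line UZ with UP:PZ = 2:1 ⇒ P = (2/3, 1/9)
3. C is the centroid of triangle EKP ⇒ C = (2/9, 10/27)
line ZC meets KP at A = (20/27, 10/81)
C = Z + t·(A−Z) with t = 3, so ZC:CA = 3:-2

ZC:CA = -3/2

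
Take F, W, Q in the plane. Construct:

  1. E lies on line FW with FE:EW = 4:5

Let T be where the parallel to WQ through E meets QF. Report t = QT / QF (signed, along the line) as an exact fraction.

t = 5/9

Choose coordinates F = (0, 0), W = (1, 0), Q = (0, 1).
1. E lies on line FW with FE:EW = 4:5 ⇒ E = (4/9, 0)
through E parallel to WQ: direction (-1, 1); meets QF at T = (0, 4/9)
T = Q + t·(F−Q) with t = 5/9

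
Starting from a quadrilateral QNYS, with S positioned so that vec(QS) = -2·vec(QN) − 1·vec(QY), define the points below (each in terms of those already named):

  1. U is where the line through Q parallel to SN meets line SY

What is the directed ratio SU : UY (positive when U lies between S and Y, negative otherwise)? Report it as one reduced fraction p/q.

SU:UY = 1/3

Work in coordinates with Q = (0, 0), N = (1, 0), Y = (0, 1), S = (-2, -1).
1. U is where the line through Q parallel to SN meets line SY ⇒ U = (-3/2, -1/2)
U = S + t·(Y−S) with t = 1/4, so SU:UY = t:(1−t) = 1/4:3/4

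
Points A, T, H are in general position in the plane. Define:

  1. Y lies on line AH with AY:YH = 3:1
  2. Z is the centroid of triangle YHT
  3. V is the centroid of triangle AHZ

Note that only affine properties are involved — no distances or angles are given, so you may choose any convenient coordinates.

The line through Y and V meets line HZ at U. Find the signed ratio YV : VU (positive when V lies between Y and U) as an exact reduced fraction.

YV:VU = -1/4

Set A = (0, 0), T = (1, 0), H = (0, 1); any affine frame gives the same invariant.
1. Y lies on line AH with AY:YH = 3:1 ⇒ Y = (0, 3/4)
2. Z is the centroid of triangle YHT ⇒ Z = (1/3, 7/12)
3. V is the centroid of triangle AHZ ⇒ V = (1/9, 19/36)
line YV meets HZ at U = (-1/3, 17/12)
V = Y + t·(U−Y) with t = -1/3, so YV:VU = -1/3:4/3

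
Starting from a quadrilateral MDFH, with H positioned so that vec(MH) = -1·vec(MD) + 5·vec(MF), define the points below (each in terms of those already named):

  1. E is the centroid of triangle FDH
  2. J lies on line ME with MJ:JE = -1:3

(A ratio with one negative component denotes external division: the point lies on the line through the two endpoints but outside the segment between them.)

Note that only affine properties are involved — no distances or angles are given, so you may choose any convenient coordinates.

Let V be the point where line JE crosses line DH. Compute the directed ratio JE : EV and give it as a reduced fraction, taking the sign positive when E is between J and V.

Choose coordinates M = (0, 0), D = (1, 0), F = (0, 1), H = (-1, 5).
1. E is the centroid of triangle FDH ⇒ E = (0, 2)
2. J lies on line ME with MJ:JE = -1:3 ⇒ J = (0, -1)
line JE meets DH at V = (0, 5/2)
E = J + t·(V−J) with t = 6/7, so JE:EV = 6/7:1/7

JE:EV = 6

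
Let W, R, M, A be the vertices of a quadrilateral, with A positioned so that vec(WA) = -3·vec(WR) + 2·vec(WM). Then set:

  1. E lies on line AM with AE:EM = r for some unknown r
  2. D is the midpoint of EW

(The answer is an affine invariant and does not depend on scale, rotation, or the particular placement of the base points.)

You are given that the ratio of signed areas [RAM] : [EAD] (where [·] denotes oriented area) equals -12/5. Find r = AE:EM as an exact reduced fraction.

r = 5/4

Assign W = (0, 0), R = (1, 0), M = (0, 1), A = (-3, 2) — the answer is frame-independent, so this choice is without loss of generality.
1. With AE:EM = r, write λ = r/(r+1) so E = A + λ·(M−A); E is affine-linear in λ
2. D is the midpoint of EW ⇒ D is an affine combination of earlier points and hence also affine-linear in λ
Every point depending on E is an affine combination of E and λ-independent points, so each such coordinate is linear in λ; the λ² term in each signed area is a multiple of (M−A)×(M−A) = 0, so 2·[RAM] and 2·[EAD] are each linear in λ. Evaluating at λ=0 and λ=1:
  2·[RAM] = -2,   2·[EAD] = 3/2·λ
So [RAM]:[EAD] = (-2) / (3/2·λ). Setting this equal to -12/5:
  -2 = -12/5·(3/2·λ)  ⇒  λ = 5/9
Then r = λ/(1−λ) = (5/9)/(4/9) = 5/4. Check: with r = 5/4, E = (-4/3, 13/9) and [RAM]:[EAD] = -12/5 as required.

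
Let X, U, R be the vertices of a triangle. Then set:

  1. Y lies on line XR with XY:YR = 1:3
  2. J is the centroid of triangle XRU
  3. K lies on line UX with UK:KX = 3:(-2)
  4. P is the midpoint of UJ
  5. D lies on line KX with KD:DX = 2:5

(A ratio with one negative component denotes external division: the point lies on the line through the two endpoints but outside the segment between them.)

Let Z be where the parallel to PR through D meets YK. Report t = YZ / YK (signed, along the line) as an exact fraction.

Choose coordinates X = (0, 0), U = (1, 0), R = (0, 1).
1. Y lies on line XR with XY:YR = 1:3 ⇒ Y = (0, 1/4)
2. J is the centroid of triangle XRU ⇒ J = (1/3, 1/3)
3. K lies on line UX with UK:KX = 3:(-2) ⇒ K = (-2, 0)
4. P is the midpoint of UJ ⇒ P = (2/3, 1/6)
5. D lies on line KX with KD:DX = 2:5 ⇒ D = (-10/7, 0)
through D parallel to PR: direction (-2/3, 5/6); meets YK at Z = (-114/77, 5/77)
Z = Y + t·(K−Y) with t = 57/77

t = 57/77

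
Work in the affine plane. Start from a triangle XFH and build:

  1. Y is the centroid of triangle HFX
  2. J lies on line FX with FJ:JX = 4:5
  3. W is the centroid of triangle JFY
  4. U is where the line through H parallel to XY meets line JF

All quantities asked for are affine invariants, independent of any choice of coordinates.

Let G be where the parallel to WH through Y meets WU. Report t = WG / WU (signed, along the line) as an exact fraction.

Choose coordinates X = (0, 0), F = (1, 0), H = (0, 1).
1. Y is the centroid of triangle HFX ⇒ Y = (1/3, 1/3)
2. J lies on line FX with FJ:JX = 4:5 ⇒ J = (5/9, 0)
3. W is the centroid of triangle JFY ⇒ W = (17/27, 1/9)
4. U is where the line through H parallel to XY meets line JF ⇒ U = (-1, 0)
through Y parallel to WH: direction (-17/27, 8/9); meets WU at G = (1651/3321, 113/1107)
G = W + t·(U−W) with t = 10/123

t = 10/123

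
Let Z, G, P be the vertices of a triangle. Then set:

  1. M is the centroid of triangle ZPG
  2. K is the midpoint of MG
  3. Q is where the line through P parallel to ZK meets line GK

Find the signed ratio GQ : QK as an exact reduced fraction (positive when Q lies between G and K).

GQ:QK = -5/4

Assign Z = (0, 0), G = (1, 0), P = (0, 1) — the answer is frame-independent, so this choice is without loss of generality.
1. M is the centroid of triangle ZPG ⇒ M = (1/3, 1/3)
2. K is the midpoint of MG ⇒ K = (2/3, 1/6)
3. Q is where the line through P parallel to ZK meets line GK ⇒ Q = (-2/3, 5/6)
Q = G + t·(K−G) with t = 5, so GQ:QK = t:(1−t) = 5:-4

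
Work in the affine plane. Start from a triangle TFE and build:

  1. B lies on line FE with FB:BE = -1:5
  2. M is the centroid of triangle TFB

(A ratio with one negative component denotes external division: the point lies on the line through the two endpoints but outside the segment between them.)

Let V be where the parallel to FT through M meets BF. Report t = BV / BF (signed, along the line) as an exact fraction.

t = 2/3

Choose coordinates T = (0, 0), F = (1, 0), E = (0, 1).
1. B lies on line FE with FB:BE = -1:5 ⇒ B = (5/4, -1/4)
2. M is the centroid of triangle TFB ⇒ M = (3/4, -1/12)
through M parallel to FT: direction (-1, 0); meets BF at V = (13/12, -1/12)
V = B + t·(F−B) with t = 2/3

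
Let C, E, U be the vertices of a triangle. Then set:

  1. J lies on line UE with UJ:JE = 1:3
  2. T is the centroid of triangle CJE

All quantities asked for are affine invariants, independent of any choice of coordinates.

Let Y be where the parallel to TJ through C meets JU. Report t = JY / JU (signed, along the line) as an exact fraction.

t = 3

Assign C = (0, 0), E = (1, 0), U = (0, 1) — the answer is frame-independent, so this choice is without loss of generality.
1. J lies on line UE with UJ:JE = 1:3 ⇒ J = (1/4, 3/4)
2. T is the centroid of triangle CJE ⇒ T = (5/12, 1/4)
through C parallel to TJ: direction (-1/6, 1/2); meets JU at Y = (-1/2, 3/2)
Y = J + t·(U−J) with t = 3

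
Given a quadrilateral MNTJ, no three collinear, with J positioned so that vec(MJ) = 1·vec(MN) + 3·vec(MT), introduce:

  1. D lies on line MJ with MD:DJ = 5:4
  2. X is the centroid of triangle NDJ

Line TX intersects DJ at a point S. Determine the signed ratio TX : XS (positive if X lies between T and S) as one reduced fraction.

TX:XS = -2

Assign M = (0, 0), N = (1, 0), T = (0, 1), J = (1, 3) — the answer is frame-independent, so this choice is without loss of generality.
1. D lies on line MJ with MD:DJ = 5:4 ⇒ D = (5/9, 5/3)
2. X is the centroid of triangle NDJ ⇒ X = (23/27, 14/9)
line TX meets DJ at S = (23/54, 23/18)
X = T + t·(S−T) with t = 2, so TX:XS = 2:-1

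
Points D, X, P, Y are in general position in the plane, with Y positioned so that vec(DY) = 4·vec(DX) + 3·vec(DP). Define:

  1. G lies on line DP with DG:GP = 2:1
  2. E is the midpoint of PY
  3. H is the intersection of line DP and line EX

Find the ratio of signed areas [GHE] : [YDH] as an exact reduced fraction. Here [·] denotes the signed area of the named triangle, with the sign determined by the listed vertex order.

[GHE]:[YDH] = 2/3

Set D = (0, 0), X = (1, 0), P = (0, 1), Y = (4, 3); any affine frame gives the same invariant.
1. G lies on line DP with DG:GP = 2:1 ⇒ G = (0, 2/3)
2. E is the midpoint of PY ⇒ E = (2, 2)
3. H is the intersection of line DP and line EX ⇒ H = (0, -2)
2·[GHE] = 16/3, 2·[YDH] = 8
[GHE]:[YDH] = 16/3:8 = 2/3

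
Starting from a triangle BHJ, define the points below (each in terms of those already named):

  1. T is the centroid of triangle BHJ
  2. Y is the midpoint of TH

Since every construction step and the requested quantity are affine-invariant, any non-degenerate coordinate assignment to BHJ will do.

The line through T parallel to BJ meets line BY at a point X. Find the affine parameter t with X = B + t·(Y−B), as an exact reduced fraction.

t = 1/2

Assign B = (0, 0), H = (1, 0), J = (0, 1) — the answer is frame-independent, so this choice is without loss of generality.
1. T is the centroid of triangle BHJ ⇒ T = (1/3, 1/3)
2. Y is the midpoint of TH ⇒ Y = (2/3, 1/6)
through T parallel to BJ: direction (0, 1); meets BY at X = (1/3, 1/12)
X = B + t·(Y−B) with t = 1/2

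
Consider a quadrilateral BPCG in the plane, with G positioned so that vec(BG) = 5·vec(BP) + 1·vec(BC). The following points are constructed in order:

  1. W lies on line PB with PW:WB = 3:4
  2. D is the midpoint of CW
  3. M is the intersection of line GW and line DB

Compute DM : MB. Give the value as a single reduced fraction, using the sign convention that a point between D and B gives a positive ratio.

Assign B = (0, 0), P = (1, 0), C = (0, 1), G = (5, 1) — the answer is frame-independent, so this choice is without loss of generality.
1. W lies on line PB with PW:WB = 3:4 ⇒ W = (4/7, 0)
2. D is the midpoint of CW ⇒ D = (2/7, 1/2)
3. M is the intersection of line GW and line DB ⇒ M = (-16/189, -4/27)
M = D + t·(B−D) with t = 35/27, so DM:MB = t:(1−t) = 35/27:-8/27

DM:MB = -35/8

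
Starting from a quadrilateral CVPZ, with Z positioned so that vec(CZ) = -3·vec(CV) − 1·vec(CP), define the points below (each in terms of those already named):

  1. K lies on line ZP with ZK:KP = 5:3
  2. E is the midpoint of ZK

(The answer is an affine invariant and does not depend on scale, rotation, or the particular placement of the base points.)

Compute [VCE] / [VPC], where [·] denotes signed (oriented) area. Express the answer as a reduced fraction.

Assign C = (0, 0), V = (1, 0), P = (0, 1), Z = (-3, -1) — the answer is frame-independent, so this choice is without loss of generality.
1. K lies on line ZP with ZK:KP = 5:3 ⇒ K = (-9/8, 1/4)
2. E is the midpoint of ZK ⇒ E = (-33/16, -3/8)
2·[VCE] = 3/8, 2·[VPC] = 1
[VCE]:[VPC] = 3/8:1 = 3/8

[VCE]:[VPC] = 3/8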